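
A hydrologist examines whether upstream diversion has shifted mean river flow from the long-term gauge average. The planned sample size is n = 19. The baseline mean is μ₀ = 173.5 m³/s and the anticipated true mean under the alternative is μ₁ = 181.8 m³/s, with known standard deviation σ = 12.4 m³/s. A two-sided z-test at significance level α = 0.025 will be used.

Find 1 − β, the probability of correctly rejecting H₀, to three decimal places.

Standardized effect: d = |μ₁ − μ₀| / σ = |181.8 − 173.5| / 12.4 = 0.6694
Noncentrality parameter: δ = d·√n = 0.6694 × √19 = 2.9177
Critical value for a two-sided test at α = 0.025: z_{α/2} = 2.241.
Power = Φ(δ − 2.241) + Φ(−δ − 2.241) = Φ(0.676) + Φ(-5.159) = 0.7506 + 0.0000 = 0.7506.

Power ≈ 0.751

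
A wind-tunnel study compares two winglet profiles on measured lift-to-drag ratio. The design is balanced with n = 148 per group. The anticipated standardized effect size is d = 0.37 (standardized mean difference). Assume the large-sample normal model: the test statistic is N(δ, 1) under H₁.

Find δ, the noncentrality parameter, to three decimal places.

δ ≈ 3.183

The noncentrality parameter scales effect size by the design's sample-size factor: δ = d·√(n/2) = 0.37 × √(148/2) = 3.1829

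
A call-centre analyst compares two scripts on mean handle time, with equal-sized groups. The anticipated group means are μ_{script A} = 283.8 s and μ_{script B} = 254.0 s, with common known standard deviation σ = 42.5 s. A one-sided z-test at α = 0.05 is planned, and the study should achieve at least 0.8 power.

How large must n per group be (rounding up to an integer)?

n = 26 per group

Standardized effect: d = |μ_{script A} − μ_{script B}| / σ = |283.8 − 254.0| / 42.5 = 0.7012
Set Φ(δ − 1.645) = 0.8; then δ − 1.645 = Φ⁻¹(0.8) = 0.842, giving δ = 2.486.
δ = d·√(n/2) ⇒ n = 2(δ/d)² = 2 × (2.486 / 0.7012)² = 25.15.
Rounding up, n = 26 per group.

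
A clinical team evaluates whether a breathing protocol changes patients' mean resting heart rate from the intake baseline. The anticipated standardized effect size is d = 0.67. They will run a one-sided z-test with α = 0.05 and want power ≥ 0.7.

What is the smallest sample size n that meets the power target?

For power 0.7 need Φ(δ − z_{0.05}) = 0.7, so δ = z_{0.05} + z_{0.30} = 1.645 + 0.524 = 2.169.
δ = d·√n ⇒ n = (δ/d)² = (2.169 / 0.67)² = 10.48.
Rounding up, n = 11.

n = 11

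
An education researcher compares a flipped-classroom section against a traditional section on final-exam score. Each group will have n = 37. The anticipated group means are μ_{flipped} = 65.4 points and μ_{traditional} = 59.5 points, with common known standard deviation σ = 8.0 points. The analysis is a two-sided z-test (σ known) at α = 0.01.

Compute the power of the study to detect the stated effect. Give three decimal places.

Power ≈ 0.725

Standardized effect: d = |μ_{flipped} − μ_{traditional}| / σ = |65.4 − 59.5| / 8.0 = 0.7375
Noncentrality parameter: δ = d·√(n/2) = 0.7375 × √(37/2) = 3.1721
Critical value for a two-sided test at α = 0.01: z_{α/2} = 2.576.
Power = Φ(δ − 2.576) + Φ(−δ − 2.576) = Φ(0.596) + Φ(-5.748) = 0.7245 + 0.0000 = 0.7245.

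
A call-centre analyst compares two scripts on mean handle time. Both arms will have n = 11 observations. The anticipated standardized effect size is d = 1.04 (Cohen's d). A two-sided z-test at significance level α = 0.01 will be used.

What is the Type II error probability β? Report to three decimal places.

Noncentrality parameter: δ = d·√(n/2) = 1.04 × √(11/2) = 2.4390
Two-sided α = 0.01 → critical value z_{0.005} = 2.576.
Power = Φ(δ − 2.576) + Φ(−δ − 2.576) = Φ(-0.137) + Φ(-5.015) = 0.4456 + 0.0000 = 0.4456.
Type II error: β = 1 − power = 1 − 0.4456 = 0.5544.

β ≈ 0.554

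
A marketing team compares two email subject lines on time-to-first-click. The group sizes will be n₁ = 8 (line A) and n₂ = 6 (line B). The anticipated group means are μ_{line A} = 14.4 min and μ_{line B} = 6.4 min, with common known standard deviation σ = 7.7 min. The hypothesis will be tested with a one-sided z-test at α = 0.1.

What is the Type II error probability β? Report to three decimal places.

β ≈ 0.260

Standardized effect: d = |μ_{line A} − μ_{line B}| / σ = |14.4 − 6.4| / 7.7 = 1.0390
Noncentrality parameter: δ = d / √(1/n₁ + 1/n₂) = 1.0390 / √(1/8 + 1/6) = 1.9238
Critical value for a one-sided test at α = 0.1: z_α = 1.282.
Power = P(Z > 1.282 − δ) = Φ(0.642) = 0.7396.
Type II error: β = 1 − power = 1 − 0.7396 = 0.2604.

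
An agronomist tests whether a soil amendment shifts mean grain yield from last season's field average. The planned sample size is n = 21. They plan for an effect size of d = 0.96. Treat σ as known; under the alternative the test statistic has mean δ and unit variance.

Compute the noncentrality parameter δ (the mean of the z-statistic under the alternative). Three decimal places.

The noncentrality parameter scales effect size by the design's sample-size factor: δ = d·√n = 0.96 × √21 = 4.3993

δ ≈ 4.399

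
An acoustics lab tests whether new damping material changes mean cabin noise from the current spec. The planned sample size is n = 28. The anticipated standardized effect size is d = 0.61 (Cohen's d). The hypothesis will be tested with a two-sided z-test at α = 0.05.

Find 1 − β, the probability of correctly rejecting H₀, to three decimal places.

Power ≈ 0.898

Noncentrality parameter: δ = d·√n = 0.61 × √28 = 3.2278
Critical value for a two-sided test at α = 0.05: z_{α/2} = 1.960.
Power = Φ(δ − 1.960) + Φ(−δ − 1.960) = Φ(1.268) + Φ(-5.188) = 0.8976 + 0.0000 = 0.8976.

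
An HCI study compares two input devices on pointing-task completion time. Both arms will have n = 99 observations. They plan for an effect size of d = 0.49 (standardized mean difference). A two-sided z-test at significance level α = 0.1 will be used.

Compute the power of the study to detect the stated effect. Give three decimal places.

Noncentrality parameter: δ = d·√(n/2) = 0.49 × √(99/2) = 3.4475
Critical value for a two-sided test at α = 0.1: z_{α/2} = 1.645.
Power = Φ(δ − 1.645) + Φ(−δ − 1.645) = Φ(1.803) + Φ(-5.092) = 0.9643 + 0.0000 = 0.9643.

Power ≈ 0.964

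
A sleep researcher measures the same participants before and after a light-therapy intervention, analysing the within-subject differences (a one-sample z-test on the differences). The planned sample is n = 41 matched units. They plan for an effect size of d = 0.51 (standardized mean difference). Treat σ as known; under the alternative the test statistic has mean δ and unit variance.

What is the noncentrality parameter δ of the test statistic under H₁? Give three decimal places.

δ = d·√n = 0.51 × √41 = 3.2656

δ ≈ 3.266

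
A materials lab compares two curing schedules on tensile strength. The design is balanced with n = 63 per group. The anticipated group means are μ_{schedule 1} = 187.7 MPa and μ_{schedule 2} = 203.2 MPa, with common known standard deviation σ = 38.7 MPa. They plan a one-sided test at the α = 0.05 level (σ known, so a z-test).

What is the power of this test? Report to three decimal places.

Standardized effect: d = |μ_{schedule 1} − μ_{schedule 2}| / σ = |187.7 − 203.2| / 38.7 = 0.4005
Noncentrality parameter: δ = d·√(n/2) = 0.4005 × √(63/2) = 2.2479
Critical value for a one-sided test at α = 0.05: z_α = 1.645.
Power = Φ(δ − 1.645) = Φ(0.603) = 0.7268.

Power ≈ 0.727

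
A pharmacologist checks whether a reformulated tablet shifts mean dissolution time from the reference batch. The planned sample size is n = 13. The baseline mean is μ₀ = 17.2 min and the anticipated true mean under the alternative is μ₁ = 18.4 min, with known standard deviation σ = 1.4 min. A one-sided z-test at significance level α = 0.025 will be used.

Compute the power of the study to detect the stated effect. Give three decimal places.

Standardized effect: d = |μ₁ − μ₀| / σ = |18.4 − 17.2| / 1.4 = 0.8571
Noncentrality parameter: δ = d·√n = 0.8571 × √13 = 3.0905
Critical value for a one-sided test at α = 0.025: z_α = 1.960.
Power = Φ(δ − 1.960) = Φ(1.131) = 0.8709.

Power ≈ 0.871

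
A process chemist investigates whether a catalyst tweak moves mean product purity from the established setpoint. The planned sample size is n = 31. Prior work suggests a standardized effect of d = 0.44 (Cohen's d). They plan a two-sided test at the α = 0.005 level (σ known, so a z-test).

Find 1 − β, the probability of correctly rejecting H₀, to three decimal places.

Power ≈ 0.360

Noncentrality parameter: λ = d·√n = 0.44 × √31 = 2.4498
Critical value for a two-sided test at α = 0.005: z_{α/2} = 2.807.
Power = Φ(λ − 2.807) + Φ(−λ − 2.807) = Φ(-0.357) + Φ(-5.257) = 0.3605 + 0.0000 = 0.3605.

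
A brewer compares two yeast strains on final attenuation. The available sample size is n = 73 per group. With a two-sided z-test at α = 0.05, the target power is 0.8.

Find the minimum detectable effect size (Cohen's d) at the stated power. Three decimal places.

Required noncentrality: δ = z_{0.025} + z_{0.20} = 1.960 + 0.842 = 2.802.
(The second rejection-region term Φ(−δ − z_{α/2}) is negligible and dropped.)
δ = d·√(n/2) ⇒ d = δ/√(n/2) = 2.802/√(73/2) = 0.4637.

d ≈ 0.464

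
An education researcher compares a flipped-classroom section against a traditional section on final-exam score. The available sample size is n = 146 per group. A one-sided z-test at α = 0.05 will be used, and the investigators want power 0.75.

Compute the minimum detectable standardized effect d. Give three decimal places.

d ≈ 0.271

Need Φ(δ − 1.645) = 0.75, so δ = 1.645 + 0.674 = 2.319.
δ = d·√(n/2) ⇒ d = δ/√(n/2) = 2.319/√(146/2) = 0.2715.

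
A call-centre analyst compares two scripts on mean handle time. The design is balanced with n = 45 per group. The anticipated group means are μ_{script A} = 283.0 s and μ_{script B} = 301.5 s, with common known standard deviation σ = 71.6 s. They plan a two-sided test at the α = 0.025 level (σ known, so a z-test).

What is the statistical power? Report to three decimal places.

Power ≈ 0.155

Standardized effect: d = |μ_{script A} − μ_{script B}| / σ = |283.0 − 301.5| / 71.6 = 0.2584
Noncentrality parameter: δ = d·√(n/2) = 0.2584 × √(45/2) = 1.2256
Critical value for a two-sided test at α = 0.025: z_{α/2} = 2.241.
Power = Φ(δ − 2.241) + Φ(−δ − 2.241) = Φ(-1.016) + Φ(-3.467) = 0.1549 + 0.0003 = 0.1551.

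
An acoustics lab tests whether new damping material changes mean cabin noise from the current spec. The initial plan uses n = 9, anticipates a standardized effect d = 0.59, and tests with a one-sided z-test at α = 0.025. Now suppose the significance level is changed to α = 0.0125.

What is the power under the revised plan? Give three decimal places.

Power ≈ 0.319

δ = d·√n = 0.59 × √9 = 1.7700 (unchanged). New critical value: z_{0.0125} = 2.241.
Revised power = P(Z > 2.241 − δ) = Φ(-0.471) = 0.3187.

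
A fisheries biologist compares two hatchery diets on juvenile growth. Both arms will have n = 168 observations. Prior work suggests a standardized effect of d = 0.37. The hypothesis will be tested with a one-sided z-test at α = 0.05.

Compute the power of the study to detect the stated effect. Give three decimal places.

Noncentrality parameter: δ = d·√(n/2) = 0.37 × √(168/2) = 3.3911
One-sided α = 0.05 → critical value z_{0.05} = 1.645.
Power = Φ(δ − 1.645) = Φ(1.746) = 0.9596.

Power ≈ 0.960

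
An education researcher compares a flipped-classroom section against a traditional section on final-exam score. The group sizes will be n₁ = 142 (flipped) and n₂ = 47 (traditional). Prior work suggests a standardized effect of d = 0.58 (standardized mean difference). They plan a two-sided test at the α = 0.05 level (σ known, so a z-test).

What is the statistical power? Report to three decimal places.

Noncentrality parameter: δ = d / √(1/n₁ + 1/n₂) = 0.58 / √(1/142 + 1/47) = 3.4466
Critical value for a two-sided test at α = 0.05: z_{α/2} = 1.960.
Power = Φ(δ − 1.960) + Φ(−δ − 1.960) = Φ(1.487) + Φ(-5.407) = 0.9314 + 0.0000 = 0.9314.

Power ≈ 0.931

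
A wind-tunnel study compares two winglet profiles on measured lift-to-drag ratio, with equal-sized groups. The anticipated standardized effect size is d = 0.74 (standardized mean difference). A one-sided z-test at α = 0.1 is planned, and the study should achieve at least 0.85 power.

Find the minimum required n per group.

For power 0.85 need Φ(δ − z_{0.1}) = 0.85, so δ = z_{0.1} + z_{0.15} = 1.282 + 1.036 = 2.318.
δ = d·√(n/2) ⇒ n = 2(δ/d)² = 2 × (2.318 / 0.74)² = 19.62.
Round up to the next whole unit.

n = 20 per group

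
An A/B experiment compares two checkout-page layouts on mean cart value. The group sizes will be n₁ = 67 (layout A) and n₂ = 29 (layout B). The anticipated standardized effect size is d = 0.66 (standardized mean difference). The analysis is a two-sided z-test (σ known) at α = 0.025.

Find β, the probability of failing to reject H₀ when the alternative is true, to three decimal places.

β ≈ 0.233

Noncentrality parameter: δ = d / √(1/n₁ + 1/n₂) = 0.66 / √(1/67 + 1/29) = 2.9692
Two-sided α = 0.025 → critical value z_{0.0125} = 2.241.
Power = Φ(δ − 2.241) + Φ(−δ − 2.241) = Φ(0.728) + Φ(-5.211) = 0.7666 + 0.0000 = 0.7666.
Type II error: β = 1 − power = 1 − 0.7666 = 0.2334.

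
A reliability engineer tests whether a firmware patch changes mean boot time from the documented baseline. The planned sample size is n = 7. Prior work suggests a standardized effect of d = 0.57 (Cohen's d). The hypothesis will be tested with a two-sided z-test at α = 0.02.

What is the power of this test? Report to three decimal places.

Noncentrality parameter: δ = d·√n = 0.57 × √7 = 1.5081
Critical value for a two-sided test at α = 0.02: z_{α/2} = 2.326.
Power = Φ(δ − 2.326) + Φ(−δ − 2.326) = Φ(-0.818) + Φ(-3.834) = 0.2066 + 0.0001 = 0.2067.

Power ≈ 0.207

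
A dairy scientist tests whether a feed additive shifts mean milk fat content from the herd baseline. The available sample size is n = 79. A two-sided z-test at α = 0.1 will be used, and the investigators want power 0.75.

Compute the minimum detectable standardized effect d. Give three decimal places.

Required noncentrality: δ = z_{0.05} + z_{0.25} = 1.645 + 0.674 = 2.319.
(The second rejection-region term Φ(−δ − z_{α/2}) is negligible and dropped.)
δ = d·√n ⇒ d = δ/√n = 2.319/√79 = 0.2609.

d ≈ 0.261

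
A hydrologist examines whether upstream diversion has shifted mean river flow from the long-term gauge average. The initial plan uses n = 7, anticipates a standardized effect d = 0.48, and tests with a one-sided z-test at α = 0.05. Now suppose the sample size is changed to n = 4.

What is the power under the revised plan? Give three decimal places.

With n = 4: δ = d·√n = 0.48 × √4 = 0.9600. Critical value z_{0.05} = 1.645.
Revised power = P(Z > 1.645 − δ) = Φ(-0.685) = 0.2467.

Power ≈ 0.247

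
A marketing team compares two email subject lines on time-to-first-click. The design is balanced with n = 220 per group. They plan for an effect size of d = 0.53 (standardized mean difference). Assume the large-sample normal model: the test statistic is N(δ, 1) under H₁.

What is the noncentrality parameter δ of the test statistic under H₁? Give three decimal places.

The noncentrality parameter scales effect size by the design's sample-size factor: δ = d·√(n/2) = 0.53 × √(220/2) = 5.5587

δ ≈ 5.559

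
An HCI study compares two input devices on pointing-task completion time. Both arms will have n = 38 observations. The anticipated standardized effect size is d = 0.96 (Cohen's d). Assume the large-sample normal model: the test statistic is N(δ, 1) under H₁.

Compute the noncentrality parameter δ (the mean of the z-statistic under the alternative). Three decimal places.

The noncentrality parameter scales effect size by the design's sample-size factor: δ = d·√(n/2) = 0.96 × √(38/2) = 4.1845

δ ≈ 4.185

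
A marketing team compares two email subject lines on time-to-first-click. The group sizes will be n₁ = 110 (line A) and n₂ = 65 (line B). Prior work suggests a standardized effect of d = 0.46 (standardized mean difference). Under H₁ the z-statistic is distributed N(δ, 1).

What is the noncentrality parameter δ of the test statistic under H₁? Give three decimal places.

δ = d / √(1/n₁ + 1/n₂) = 0.46 / √(1/110 + 1/65) = 2.9403

δ ≈ 2.940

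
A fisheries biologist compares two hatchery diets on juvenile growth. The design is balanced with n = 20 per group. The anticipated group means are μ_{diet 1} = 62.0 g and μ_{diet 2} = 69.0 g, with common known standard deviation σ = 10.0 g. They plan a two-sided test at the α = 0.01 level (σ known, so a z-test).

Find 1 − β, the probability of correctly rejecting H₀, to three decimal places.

Power ≈ 0.359

Standardized effect: d = |μ_{diet 1} − μ_{diet 2}| / σ = |62.0 − 69.0| / 10.0 = 0.7000
Noncentrality parameter: δ = d·√(n/2) = 0.7000 × √(20/2) = 2.2136
Two-sided α = 0.01 → critical value z_{0.005} = 2.576.
Power = Φ(δ − 2.576) + Φ(−δ − 2.576) = Φ(-0.362) + Φ(-4.789) = 0.3586 + 0.0000 = 0.3586.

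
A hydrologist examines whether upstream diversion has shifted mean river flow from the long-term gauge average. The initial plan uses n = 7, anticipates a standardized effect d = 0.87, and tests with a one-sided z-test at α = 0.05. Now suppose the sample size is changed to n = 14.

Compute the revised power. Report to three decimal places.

With n = 14: δ = d·√n = 0.87 × √14 = 3.2552. Critical value z_{0.05} = 1.645.
Revised power = Φ(δ − 1.645) = Φ(1.610) = 0.9463.

Power ≈ 0.946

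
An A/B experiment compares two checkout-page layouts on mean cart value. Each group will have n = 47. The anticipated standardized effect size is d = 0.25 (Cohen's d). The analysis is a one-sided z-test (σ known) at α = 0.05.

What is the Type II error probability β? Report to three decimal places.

Noncentrality parameter: δ = d·√(n/2) = 0.25 × √(47/2) = 1.2119
Critical value for a one-sided test at α = 0.05: z_α = 1.645.
Power = P(Z > 1.645 − δ) = Φ(-0.433) = 0.3325.
Type II error: β = 1 − power = 1 − 0.3325 = 0.6675.

β ≈ 0.667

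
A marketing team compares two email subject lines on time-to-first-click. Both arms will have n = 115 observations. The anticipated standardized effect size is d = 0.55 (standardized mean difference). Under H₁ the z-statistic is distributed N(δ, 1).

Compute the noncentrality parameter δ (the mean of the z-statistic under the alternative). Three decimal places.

δ = d·√(n/2) = 0.55 × √(115/2) = 4.1706

δ ≈ 4.171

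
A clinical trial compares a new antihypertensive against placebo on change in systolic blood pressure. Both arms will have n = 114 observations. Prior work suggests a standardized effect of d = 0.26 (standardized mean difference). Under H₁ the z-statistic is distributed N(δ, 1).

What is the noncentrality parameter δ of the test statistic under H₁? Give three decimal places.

The noncentrality parameter scales effect size by the design's sample-size factor: δ = d·√(n/2) = 0.26 × √(114/2) = 1.9630

δ ≈ 1.963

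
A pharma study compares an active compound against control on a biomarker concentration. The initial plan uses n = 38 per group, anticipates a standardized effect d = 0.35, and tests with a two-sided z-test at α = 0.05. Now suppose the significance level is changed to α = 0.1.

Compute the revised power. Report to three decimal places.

Power ≈ 0.453

δ = d·√(n/2) = 0.35 × √(38/2) = 1.5256 (unchanged). New critical value: z_{0.05} = 1.645.
Revised power = Φ(δ − 1.645) + Φ(−δ − 1.645) = Φ(-0.119) + Φ(-3.170) = 0.4525 + 0.0008 = 0.4533.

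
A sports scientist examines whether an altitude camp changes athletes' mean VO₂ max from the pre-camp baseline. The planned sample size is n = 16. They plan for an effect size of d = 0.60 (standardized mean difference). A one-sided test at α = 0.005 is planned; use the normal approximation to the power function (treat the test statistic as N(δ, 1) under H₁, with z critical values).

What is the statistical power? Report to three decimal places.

Noncentrality parameter: λ = d·√n = 0.60 × √16 = 2.4000
One-sided α = 0.005 → critical value z_{0.005} = 2.576.
Power = Φ(λ − 2.576) = Φ(-0.176) = 0.4302.

Power ≈ 0.430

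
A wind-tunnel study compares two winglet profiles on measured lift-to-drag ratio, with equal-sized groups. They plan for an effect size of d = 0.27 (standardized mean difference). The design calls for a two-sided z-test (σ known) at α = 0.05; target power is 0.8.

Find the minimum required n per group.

n = 216 per group

Set Φ(δ − 1.960) = 0.8; then δ − 1.960 = Φ⁻¹(0.8) = 0.842, giving δ = 2.802.
(For δ > 0 the lower-tail rejection region contributes negligibly to power, so the one-term inversion is standard.)
δ = d·√(n/2) ⇒ n = 2(δ/d)² = 2 × (2.802 / 0.27)² = 215.33.
Round up to the next whole unit.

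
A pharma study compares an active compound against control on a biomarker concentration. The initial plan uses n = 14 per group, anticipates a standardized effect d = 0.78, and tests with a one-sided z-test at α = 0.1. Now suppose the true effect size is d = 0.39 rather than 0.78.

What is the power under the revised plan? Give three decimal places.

Power ≈ 0.401

With d = 0.39: δ = d·√(n/2) = 0.39 × √(14/2) = 1.0318. Critical value z_{0.1} = 1.282.
Revised power = Φ(δ − 1.282) = Φ(-0.250) = 0.4014.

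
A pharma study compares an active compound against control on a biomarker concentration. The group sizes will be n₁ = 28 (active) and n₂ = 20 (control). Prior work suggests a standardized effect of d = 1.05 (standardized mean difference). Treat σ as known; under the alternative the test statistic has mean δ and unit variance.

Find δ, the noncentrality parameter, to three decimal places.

The noncentrality parameter scales effect size by the design's sample-size factor: δ = d / √(1/n₁ + 1/n₂) = 1.05 / √(1/28 + 1/20) = 3.5864

δ ≈ 3.586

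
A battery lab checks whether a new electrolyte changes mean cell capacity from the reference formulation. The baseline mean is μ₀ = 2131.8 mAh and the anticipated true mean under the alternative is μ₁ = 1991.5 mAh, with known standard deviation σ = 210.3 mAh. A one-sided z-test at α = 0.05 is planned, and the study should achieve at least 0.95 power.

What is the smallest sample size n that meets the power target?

Standardized effect: d = |μ₁ − μ₀| / σ = |1991.5 − 2131.8| / 210.3 = 0.6671
For power 0.95 need Φ(δ − z_{0.05}) = 0.95, so δ = z_{0.05} + z_{0.05} = 1.645 + 1.645 = 3.290.
δ = d·√n ⇒ n = (δ/d)² = (3.290 / 0.6671)² = 24.32.
Round up to the next whole unit.

n = 25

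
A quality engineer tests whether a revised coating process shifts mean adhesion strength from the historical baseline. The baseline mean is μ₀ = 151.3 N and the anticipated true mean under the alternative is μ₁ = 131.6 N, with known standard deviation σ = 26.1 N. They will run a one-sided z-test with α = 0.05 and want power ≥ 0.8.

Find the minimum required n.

n = 11

Standardized effect: d = |μ₁ − μ₀| / σ = |131.6 − 151.3| / 26.1 = 0.7548
For power 0.8 need Φ(δ − z_{0.05}) = 0.8, so δ = z_{0.05} + z_{0.20} = 1.645 + 0.842 = 2.486.
δ = d·√n ⇒ n = (δ/d)² = (2.486 / 0.7548)² = 10.85.
Rounding up, n = 11.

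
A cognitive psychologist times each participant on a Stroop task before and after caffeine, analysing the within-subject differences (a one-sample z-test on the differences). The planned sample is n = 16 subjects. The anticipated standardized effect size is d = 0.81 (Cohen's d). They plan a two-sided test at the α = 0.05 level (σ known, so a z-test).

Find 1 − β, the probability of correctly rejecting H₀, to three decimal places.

Noncentrality parameter: δ = d·√n = 0.81 × √16 = 3.2400
Critical value for a two-sided test at α = 0.05: z_{α/2} = 1.960.
Power = Φ(δ − 1.960) + Φ(−δ − 1.960) = Φ(1.280) + Φ(-5.200) = 0.8997 + 0.0000 = 0.8997.

Power ≈ 0.900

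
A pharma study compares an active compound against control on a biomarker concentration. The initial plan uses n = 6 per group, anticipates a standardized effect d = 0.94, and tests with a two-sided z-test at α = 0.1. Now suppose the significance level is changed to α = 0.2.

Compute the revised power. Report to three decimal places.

δ = d·√(n/2) = 0.94 × √(6/2) = 1.6281 (unchanged). New critical value: z_{0.1} = 1.282.
Revised power = Φ(δ − 1.282) + Φ(−δ − 1.282) = Φ(0.347) + Φ(-2.910) = 0.6355 + 0.0018 = 0.6374.

Power ≈ 0.637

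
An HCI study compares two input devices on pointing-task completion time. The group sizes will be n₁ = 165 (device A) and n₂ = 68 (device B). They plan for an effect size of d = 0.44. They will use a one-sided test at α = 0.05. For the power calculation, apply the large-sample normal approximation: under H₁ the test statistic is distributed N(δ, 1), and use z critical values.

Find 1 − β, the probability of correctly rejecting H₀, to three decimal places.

Noncentrality parameter: δ = d / √(1/n₁ + 1/n₂) = 0.44 / √(1/165 + 1/68) = 3.0533
One-sided α = 0.05 → critical value z_{0.05} = 1.645.
Power = P(Z > 1.645 − δ) = Φ(1.408) = 0.9205.

Power ≈ 0.921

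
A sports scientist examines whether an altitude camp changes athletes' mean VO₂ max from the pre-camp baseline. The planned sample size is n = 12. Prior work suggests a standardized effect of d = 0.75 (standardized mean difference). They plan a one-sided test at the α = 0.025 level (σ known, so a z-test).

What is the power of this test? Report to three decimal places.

Noncentrality parameter: δ = d·√n = 0.75 × √12 = 2.5981
Critical value for a one-sided test at α = 0.025: z_α = 1.960.
Power = P(Z > 1.960 − δ) = Φ(0.638) = 0.7383.

Power ≈ 0.738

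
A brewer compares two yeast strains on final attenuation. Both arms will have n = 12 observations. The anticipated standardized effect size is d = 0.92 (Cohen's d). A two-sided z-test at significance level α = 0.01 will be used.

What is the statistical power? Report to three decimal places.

Noncentrality parameter: δ = d·√(n/2) = 0.92 × √(12/2) = 2.2535
Two-sided α = 0.01 → critical value z_{0.005} = 2.576.
Power = Φ(δ − 2.576) + Φ(−δ − 2.576) = Φ(-0.322) + Φ(-4.829) = 0.3736 + 0.0000 = 0.3736.

Power ≈ 0.374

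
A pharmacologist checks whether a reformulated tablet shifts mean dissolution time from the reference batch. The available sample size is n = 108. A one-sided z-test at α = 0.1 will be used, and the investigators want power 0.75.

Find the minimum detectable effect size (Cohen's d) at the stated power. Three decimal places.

d ≈ 0.188

Need Φ(δ − 1.282) = 0.75, so δ = 1.282 + 0.674 = 1.956.
δ = d·√n ⇒ d = δ/√n = 1.956/√108 = 0.1882.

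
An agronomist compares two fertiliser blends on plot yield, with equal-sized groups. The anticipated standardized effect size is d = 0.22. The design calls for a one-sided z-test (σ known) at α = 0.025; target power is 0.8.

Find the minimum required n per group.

n = 325 per group

Set Φ(δ − 1.960) = 0.8; then δ − 1.960 = Φ⁻¹(0.8) = 0.842, giving δ = 2.802.
δ = d·√(n/2) ⇒ n = 2(δ/d)² = 2 × (2.802 / 0.22)² = 324.33.
Round up to the next whole unit.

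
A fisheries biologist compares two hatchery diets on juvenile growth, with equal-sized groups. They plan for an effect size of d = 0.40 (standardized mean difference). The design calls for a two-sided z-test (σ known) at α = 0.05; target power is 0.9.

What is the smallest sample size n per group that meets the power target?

n = 132 per group

For power 0.9 need Φ(δ − z_{0.025}) = 0.9, so δ = z_{0.025} + z_{0.10} = 1.960 + 1.282 = 3.242.
(The Φ(−δ − z_{α/2}) term is vanishingly small for δ > 0 and is dropped in the standard sample-size formula.)
δ = d·√(n/2) ⇒ n = 2(δ/d)² = 2 × (3.242 / 0.40)² = 131.34.
Round up to the next whole unit.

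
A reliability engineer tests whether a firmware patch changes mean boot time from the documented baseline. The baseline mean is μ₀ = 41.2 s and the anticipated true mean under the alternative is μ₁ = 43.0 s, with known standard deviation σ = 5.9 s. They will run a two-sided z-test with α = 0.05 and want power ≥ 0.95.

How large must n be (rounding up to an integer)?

n = 140

Standardized effect: d = |μ₁ − μ₀| / σ = |43.0 − 41.2| / 5.9 = 0.3051
Set Φ(δ − 1.960) = 0.95; then δ − 1.960 = Φ⁻¹(0.95) = 1.645, giving δ = 3.605.
(For δ > 0 the lower-tail rejection region contributes negligibly to power, so the one-term inversion is standard.)
δ = d·√n ⇒ n = (δ/d)² = (3.605 / 0.3051)² = 139.61.
Round up to the next whole unit.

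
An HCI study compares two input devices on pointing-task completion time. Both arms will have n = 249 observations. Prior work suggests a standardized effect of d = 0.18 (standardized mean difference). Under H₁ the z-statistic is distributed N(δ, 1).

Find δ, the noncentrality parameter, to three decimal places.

The noncentrality parameter scales effect size by the design's sample-size factor: δ = d·√(n/2) = 0.18 × √(249/2) = 2.0084

δ ≈ 2.008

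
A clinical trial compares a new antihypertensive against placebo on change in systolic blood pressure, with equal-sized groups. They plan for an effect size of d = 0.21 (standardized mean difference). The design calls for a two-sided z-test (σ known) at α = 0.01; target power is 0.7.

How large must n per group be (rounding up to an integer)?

n = 436 per group

Set Φ(δ − 2.576) = 0.7; then δ − 2.576 = Φ⁻¹(0.7) = 0.524, giving δ = 3.100.
(The Φ(−δ − z_{α/2}) term is vanishingly small for δ > 0 and is dropped in the standard sample-size formula.)
δ = d·√(n/2) ⇒ n = 2(δ/d)² = 2 × (3.100 / 0.21)² = 435.89.
Rounding up, n = 436 per group.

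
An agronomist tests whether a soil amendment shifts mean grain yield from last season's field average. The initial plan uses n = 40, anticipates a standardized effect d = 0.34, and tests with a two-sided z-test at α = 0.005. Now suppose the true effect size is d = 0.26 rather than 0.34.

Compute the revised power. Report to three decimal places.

Power ≈ 0.122

With d = 0.26: δ = d·√n = 0.26 × √40 = 1.6444. Critical value z_{0.0025} = 2.807.
Revised power = Φ(δ − 2.807) + Φ(−δ − 2.807) = Φ(-1.163) + Φ(-4.451) = 0.1225 + 0.0000 = 0.1225.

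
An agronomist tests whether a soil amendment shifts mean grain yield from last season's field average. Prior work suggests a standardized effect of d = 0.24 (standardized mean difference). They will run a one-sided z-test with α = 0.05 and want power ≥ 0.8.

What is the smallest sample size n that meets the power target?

For power 0.8 need Φ(δ − z_{0.05}) = 0.8, so δ = z_{0.05} + z_{0.20} = 1.645 + 0.842 = 2.486.
δ = d·√n ⇒ n = (δ/d)² = (2.486 / 0.24)² = 107.34.
Rounding up, n = 108.

n = 108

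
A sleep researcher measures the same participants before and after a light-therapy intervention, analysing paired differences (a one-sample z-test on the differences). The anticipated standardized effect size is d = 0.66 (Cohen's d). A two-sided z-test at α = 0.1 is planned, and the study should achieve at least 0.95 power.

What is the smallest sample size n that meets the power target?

n = 25

Set Φ(δ − 1.645) = 0.95; then δ − 1.645 = Φ⁻¹(0.95) = 1.645, giving δ = 3.290.
(For δ > 0 the lower-tail rejection region contributes negligibly to power, so the one-term inversion is standard.)
δ = d·√n ⇒ n = (δ/d)² = (3.290 / 0.66)² = 24.84.
Rounding up, n = 25.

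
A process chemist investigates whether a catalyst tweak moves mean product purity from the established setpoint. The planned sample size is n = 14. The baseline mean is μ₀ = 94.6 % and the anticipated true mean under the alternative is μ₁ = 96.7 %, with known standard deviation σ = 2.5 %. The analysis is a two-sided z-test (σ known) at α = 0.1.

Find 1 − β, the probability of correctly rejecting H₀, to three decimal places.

Power ≈ 0.933

Standardized effect: d = |μ₁ − μ₀| / σ = |96.7 − 94.6| / 2.5 = 0.8400
Noncentrality parameter: δ = d·√n = 0.8400 × √14 = 3.1430
Critical value for a two-sided test at α = 0.1: z_{α/2} = 1.645.
Power = Φ(δ − 1.645) + Φ(−δ − 1.645) = Φ(1.498) + Φ(-4.788) = 0.9330 + 0.0000 = 0.9330.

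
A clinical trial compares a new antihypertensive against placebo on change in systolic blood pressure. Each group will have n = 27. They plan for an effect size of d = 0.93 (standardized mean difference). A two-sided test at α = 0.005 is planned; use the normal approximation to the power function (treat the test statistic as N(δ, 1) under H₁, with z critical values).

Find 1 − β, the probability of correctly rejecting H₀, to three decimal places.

Noncentrality parameter: δ = d·√(n/2) = 0.93 × √(27/2) = 3.4170
Two-sided α = 0.005 → critical value z_{0.0025} = 2.807.
Power = Φ(δ − 2.807) + Φ(−δ − 2.807) = Φ(0.610) + Φ(-6.224) = 0.7291 + 0.0000 = 0.7291.

Power ≈ 0.729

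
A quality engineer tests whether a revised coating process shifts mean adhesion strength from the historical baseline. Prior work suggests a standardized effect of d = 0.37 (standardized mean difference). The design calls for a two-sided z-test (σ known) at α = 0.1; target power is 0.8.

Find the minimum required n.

n = 46

For power 0.8 need Φ(δ − z_{0.05}) = 0.8, so δ = z_{0.05} + z_{0.20} = 1.645 + 0.842 = 2.486.
(For δ > 0 the lower-tail rejection region contributes negligibly to power, so the one-term inversion is standard.)
δ = d·√n ⇒ n = (δ/d)² = (2.486 / 0.37)² = 45.16.
Round up to the next whole unit.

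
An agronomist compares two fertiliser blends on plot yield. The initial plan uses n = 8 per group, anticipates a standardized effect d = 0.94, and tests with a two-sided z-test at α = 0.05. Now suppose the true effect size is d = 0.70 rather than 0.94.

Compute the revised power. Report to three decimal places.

With d = 0.70: δ = d·√(n/2) = 0.70 × √(8/2) = 1.4000. Critical value z_{0.025} = 1.960.
Revised power = Φ(δ − 1.960) + Φ(−δ − 1.960) = Φ(-0.560) + Φ(-3.360) = 0.2878 + 0.0004 = 0.2881.

Power ≈ 0.288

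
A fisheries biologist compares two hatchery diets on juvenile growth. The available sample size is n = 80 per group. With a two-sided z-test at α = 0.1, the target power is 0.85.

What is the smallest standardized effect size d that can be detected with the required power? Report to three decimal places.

Required noncentrality: δ = z_{0.05} + z_{0.15} = 1.645 + 1.036 = 2.681.
(Lower-tail contribution to power is negligible for δ > 0.)
δ = d·√(n/2) ⇒ d = δ/√(n/2) = 2.681/√(80/2) = 0.4239.

d ≈ 0.424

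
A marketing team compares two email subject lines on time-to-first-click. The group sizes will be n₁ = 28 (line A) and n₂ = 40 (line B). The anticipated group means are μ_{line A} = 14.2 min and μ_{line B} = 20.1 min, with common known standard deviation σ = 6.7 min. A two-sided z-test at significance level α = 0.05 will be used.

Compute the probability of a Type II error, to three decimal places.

β ≈ 0.053

Standardized effect: d = |μ_{line A} − μ_{line B}| / σ = |14.2 − 20.1| / 6.7 = 0.8806
Noncentrality parameter: δ = d / √(1/n₁ + 1/n₂) = 0.8806 / √(1/28 + 1/40) = 3.5738
Two-sided α = 0.05 → critical value z_{0.025} = 1.960.
Power = Φ(δ − 1.960) + Φ(−δ − 1.960) = Φ(1.614) + Φ(-5.534) = 0.9467 + 0.0000 = 0.9467.
Type II error: β = 1 − power = 1 − 0.9467 = 0.0533.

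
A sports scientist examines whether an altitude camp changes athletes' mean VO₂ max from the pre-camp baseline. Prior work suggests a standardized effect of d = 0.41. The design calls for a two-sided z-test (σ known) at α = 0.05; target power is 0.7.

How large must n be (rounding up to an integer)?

For power 0.7 need Φ(δ − z_{0.025}) = 0.7, so δ = z_{0.025} + z_{0.30} = 1.960 + 0.524 = 2.484.
(For δ > 0 the lower-tail rejection region contributes negligibly to power, so the one-term inversion is standard.)
δ = d·√n ⇒ n = (δ/d)² = (2.484 / 0.41)² = 36.72.
Rounding up, n = 37.

n = 37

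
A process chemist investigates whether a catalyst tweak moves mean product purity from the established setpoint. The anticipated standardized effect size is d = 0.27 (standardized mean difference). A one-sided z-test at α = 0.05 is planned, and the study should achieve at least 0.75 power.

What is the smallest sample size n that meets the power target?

For power 0.75 need Φ(δ − z_{0.05}) = 0.75, so δ = z_{0.05} + z_{0.25} = 1.645 + 0.674 = 2.319.
δ = d·√n ⇒ n = (δ/d)² = (2.319 / 0.27)² = 73.79.
Rounding up, n = 74.

n = 74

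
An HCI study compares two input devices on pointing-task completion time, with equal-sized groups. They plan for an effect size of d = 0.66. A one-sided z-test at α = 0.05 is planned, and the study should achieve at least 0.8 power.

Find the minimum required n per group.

For power 0.8 need Φ(δ − z_{0.05}) = 0.8, so δ = z_{0.05} + z_{0.20} = 1.645 + 0.842 = 2.486.
δ = d·√(n/2) ⇒ n = 2(δ/d)² = 2 × (2.486 / 0.66)² = 28.39.
Rounding up, n = 29 per group.

n = 29 per group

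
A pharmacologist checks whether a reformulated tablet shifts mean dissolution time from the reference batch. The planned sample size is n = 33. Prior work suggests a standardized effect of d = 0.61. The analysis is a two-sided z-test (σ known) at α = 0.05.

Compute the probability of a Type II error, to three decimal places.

Noncentrality parameter: δ = d·√n = 0.61 × √33 = 3.5042
Critical value for a two-sided test at α = 0.05: z_{α/2} = 1.960.
Power = Φ(δ − 1.960) + Φ(−δ − 1.960) = Φ(1.544) + Φ(-5.464) = 0.9387 + 0.0000 = 0.9387.
Type II error: β = 1 − power = 1 − 0.9387 = 0.0613.

β ≈ 0.061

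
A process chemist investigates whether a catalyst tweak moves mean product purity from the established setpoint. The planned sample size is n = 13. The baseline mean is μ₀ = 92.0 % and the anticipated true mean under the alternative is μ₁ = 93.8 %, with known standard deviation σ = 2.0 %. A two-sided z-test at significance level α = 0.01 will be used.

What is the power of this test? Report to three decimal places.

Power ≈ 0.748

Standardized effect: d = |μ₁ − μ₀| / σ = |93.8 − 92.0| / 2.0 = 0.9000
Noncentrality parameter: δ = d·√n = 0.9000 × √13 = 3.2450
Two-sided α = 0.01 → critical value z_{0.005} = 2.576.
Power = Φ(δ − 2.576) + Φ(−δ − 2.576) = Φ(0.669) + Φ(-5.821) = 0.7483 + 0.0000 = 0.7483.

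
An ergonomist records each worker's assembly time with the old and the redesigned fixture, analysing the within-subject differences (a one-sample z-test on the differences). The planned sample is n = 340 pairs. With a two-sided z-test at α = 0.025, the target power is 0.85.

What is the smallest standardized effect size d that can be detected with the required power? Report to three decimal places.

Required noncentrality: δ = z_{0.0125} + z_{0.15} = 2.241 + 1.036 = 3.278.
(The second rejection-region term Φ(−δ − z_{α/2}) is negligible and dropped.)
δ = d·√n ⇒ d = δ/√n = 3.278/√340 = 0.1778.

d ≈ 0.178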